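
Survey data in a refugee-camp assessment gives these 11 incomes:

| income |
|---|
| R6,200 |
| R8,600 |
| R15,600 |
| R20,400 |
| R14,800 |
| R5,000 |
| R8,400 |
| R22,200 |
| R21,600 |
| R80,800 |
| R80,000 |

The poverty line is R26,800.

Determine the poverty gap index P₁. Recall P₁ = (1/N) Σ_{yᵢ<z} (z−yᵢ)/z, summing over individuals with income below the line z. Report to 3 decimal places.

Below z: R5,000, R6,200, R8,400, R8,600, R14,800, R15,600, R20,400, R21,600, R22,200 (q = 9 of N = 11).
Normalized shortfalls: (26800−5000)/26800 = 0.8134; (26800−6200)/26800 = 0.7687; (26800−8400)/26800 = 0.6866; (26800−8600)/26800 = 0.6791; (26800−14800)/26800 = 0.4478; (26800−15600)/26800 = 0.4179; (26800−20400)/26800 = 0.2388; (26800−21600)/26800 = 0.1940; (26800−22200)/26800 = 0.1716.
Sum of shortfalls = 4.417910; P₁ averages over all N: 4.417910 / 11 = 0.402.

0.402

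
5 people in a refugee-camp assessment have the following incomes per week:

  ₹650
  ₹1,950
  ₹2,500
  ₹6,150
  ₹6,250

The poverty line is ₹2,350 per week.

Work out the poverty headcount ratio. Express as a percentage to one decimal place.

2 of the 5 people have income below ₹2,350.
H = 2/5 = 40.0%.

40.0%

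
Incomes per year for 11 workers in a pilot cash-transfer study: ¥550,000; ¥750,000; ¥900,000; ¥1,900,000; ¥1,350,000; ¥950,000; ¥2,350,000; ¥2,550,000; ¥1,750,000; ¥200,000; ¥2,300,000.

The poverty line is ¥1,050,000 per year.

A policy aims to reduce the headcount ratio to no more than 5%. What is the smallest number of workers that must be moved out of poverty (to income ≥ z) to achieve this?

5

5 of the 11 workers are poor, so H = 5/11 = 0.455.
A headcount ratio of at most 5% allows at most ⌊0.05 × 11⌋ = 0 poor workers.
So at least 5 − 0 = 5 must be lifted.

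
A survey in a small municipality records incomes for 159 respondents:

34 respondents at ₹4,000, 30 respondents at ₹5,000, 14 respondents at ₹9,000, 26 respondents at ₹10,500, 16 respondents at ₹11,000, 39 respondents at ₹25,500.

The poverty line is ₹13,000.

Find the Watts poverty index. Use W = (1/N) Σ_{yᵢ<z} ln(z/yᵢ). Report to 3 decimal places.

0.516

Below the line: 34×₹4,000, 30×₹5,000, 14×₹9,000, 26×₹10,500, 16×₹11,000 (q = 120 of N = 159).
Log shortfalls: ln(13000/4000) = 1.1787 (×34); ln(13000/5000) = 0.9555 (×30); ln(13000/9000) = 0.3677 (×14); ln(13000/10500) = 0.2136 (×26); ln(13000/11000) = 0.1671 (×16).
W = 82.113552 / 159 = 0.516.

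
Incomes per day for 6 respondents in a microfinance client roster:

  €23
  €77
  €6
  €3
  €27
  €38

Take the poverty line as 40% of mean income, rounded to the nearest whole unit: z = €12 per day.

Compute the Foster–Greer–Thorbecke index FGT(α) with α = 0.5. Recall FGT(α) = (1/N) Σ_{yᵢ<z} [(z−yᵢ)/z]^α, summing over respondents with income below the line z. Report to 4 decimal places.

Below the line: €3, €6 (q = 2 of N = 6).
Normalized shortfalls: (12−3)/12 = 0.7500; (12−6)/12 = 0.5000.
Raised to α = 0.5: 0.86603; 0.70711.
Sum = 1.573132; FGT(0.5) = 1.573132 / 6 = 0.2622.

0.2622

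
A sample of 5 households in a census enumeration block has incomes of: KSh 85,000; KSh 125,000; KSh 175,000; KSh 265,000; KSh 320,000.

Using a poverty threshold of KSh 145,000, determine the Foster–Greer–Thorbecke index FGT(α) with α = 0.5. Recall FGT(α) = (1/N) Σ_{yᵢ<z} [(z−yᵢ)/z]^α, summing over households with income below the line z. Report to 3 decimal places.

Below z: KSh 85,000, KSh 125,000 (q = 2 of N = 5).
Gap ratios (z−y)/z: (145000−85000)/145000 = 0.4138; (145000−125000)/145000 = 0.1379.
Raised to α = 0.5: 0.64327; 0.37139.
Sum = 1.014658; FGT(0.5) = 1.014658 / 5 = 0.203.

0.203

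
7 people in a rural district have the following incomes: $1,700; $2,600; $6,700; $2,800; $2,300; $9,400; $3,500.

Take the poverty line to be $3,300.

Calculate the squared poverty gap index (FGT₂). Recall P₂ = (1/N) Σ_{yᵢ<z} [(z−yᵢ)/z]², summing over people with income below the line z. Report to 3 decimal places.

0.056

Poor units: $1,700, $2,300, $2,600, $2,800 (q = 4 of N = 7).
Gap ratios (z−y)/z: (3300−1700)/3300 = 0.4848; (3300−2300)/3300 = 0.3030; (3300−2600)/3300 = 0.2121; (3300−2800)/3300 = 0.1515.
Squared: 0.2351; 0.0918; 0.0450; 0.0230.
Sum = 0.394858; P₂ = 0.394858 / 7 = 0.056.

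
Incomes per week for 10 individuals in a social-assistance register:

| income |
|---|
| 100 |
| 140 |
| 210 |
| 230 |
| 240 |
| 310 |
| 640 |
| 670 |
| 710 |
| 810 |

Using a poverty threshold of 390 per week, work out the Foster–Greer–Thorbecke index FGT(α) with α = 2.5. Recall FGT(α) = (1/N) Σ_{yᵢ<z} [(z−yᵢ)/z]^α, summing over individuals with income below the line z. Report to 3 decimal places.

0.117

Incomes under z: 100, 140, 210, 230, 240, 310 (q = 6 of N = 10).
Gap ratios (z−y)/z: (390−100)/390 = 0.7436; (390−140)/390 = 0.6410; (390−210)/390 = 0.4615; (390−230)/390 = 0.4103; (390−240)/390 = 0.3846; (390−310)/390 = 0.2051.
Raised to α = 2.5: 0.47680; 0.32899; 0.14472; 0.10780; 0.09174; 0.01906.
Sum = 1.169112; FGT(2.5) = 1.169112 / 10 = 0.117.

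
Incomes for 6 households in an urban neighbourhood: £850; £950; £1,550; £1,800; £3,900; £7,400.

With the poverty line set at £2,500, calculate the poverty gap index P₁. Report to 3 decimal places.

0.323

Incomes under z: £850, £950, £1,550, £1,800 (q = 4 of N = 6).
Shortfall ratios: (2500−850)/2500 = 0.6600; (2500−950)/2500 = 0.6200; (2500−1550)/2500 = 0.3800; (2500−1800)/2500 = 0.2800.
Sum of shortfalls = 1.940000; P₁ averages over all N: 1.940000 / 6 = 0.323.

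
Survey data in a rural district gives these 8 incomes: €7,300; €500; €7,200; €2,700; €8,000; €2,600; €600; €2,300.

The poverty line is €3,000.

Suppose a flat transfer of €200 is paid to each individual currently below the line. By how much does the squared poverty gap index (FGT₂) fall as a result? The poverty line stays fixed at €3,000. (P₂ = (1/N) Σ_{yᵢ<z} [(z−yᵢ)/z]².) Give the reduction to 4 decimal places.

0.0322

Before: below the line — €500, €600, €2,300, €2,600, €2,700; squared poverty gap index (FGT₂) = 0.177083.
After the €200 transfer: below the line — €700, €800, €2,500, €2,800, €2,900; squared poverty gap index (FGT₂) = 0.144861.
Reduction = 0.177083 − 0.144861 = 0.0322.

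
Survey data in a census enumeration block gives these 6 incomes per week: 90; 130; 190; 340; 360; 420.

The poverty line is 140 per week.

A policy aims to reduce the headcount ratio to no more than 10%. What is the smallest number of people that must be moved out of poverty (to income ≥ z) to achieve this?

2 of the 6 people are poor, so H = 2/6 = 0.333.
A headcount ratio of at most 10% allows at most ⌊0.10 × 6⌋ = 0 poor people.
So at least 2 − 0 = 2 must be lifted.

2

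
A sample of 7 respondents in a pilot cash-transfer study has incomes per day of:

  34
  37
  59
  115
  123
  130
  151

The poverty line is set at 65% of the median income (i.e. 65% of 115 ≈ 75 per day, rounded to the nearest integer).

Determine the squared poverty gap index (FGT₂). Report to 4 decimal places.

Poor units: 34, 37, 59 (q = 3 of N = 7).
Relative gaps: (75−34)/75 = 0.5467; (75−37)/75 = 0.5067; (75−59)/75 = 0.2133.
Squared: 0.2988; 0.2567; 0.0455.
Sum = 0.601067; P₂ = 0.601067 / 7 = 0.0859.

0.0859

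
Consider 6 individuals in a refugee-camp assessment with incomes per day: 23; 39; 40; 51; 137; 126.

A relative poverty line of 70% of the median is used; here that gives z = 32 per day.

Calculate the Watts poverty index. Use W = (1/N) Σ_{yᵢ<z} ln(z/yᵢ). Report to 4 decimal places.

0.0550

Below the line: 23 (q = 1 of N = 6).
ln(z/y) terms: ln(32/23) = 0.3302.
W = 0.330242 / 6 = 0.0550.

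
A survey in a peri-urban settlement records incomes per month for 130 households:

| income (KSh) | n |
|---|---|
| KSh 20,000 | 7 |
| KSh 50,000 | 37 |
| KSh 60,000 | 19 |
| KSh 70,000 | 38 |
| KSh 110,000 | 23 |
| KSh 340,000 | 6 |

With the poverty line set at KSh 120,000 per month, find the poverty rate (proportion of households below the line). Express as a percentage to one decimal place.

95.4%

124 of the 130 households have income below KSh 120,000.
H = 124/130 = 95.4%.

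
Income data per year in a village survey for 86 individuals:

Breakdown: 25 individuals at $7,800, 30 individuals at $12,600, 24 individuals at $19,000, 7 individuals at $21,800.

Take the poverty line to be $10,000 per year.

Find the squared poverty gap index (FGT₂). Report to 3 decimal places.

Poor units: 25×$7,800 (q = 25 of N = 86).
Gap ratios (z−y)/z: (10000−7800)/10000 = 0.2200 (×25).
Squared: 0.0484 (×25).
Sum = 1.210000; P₂ = 1.210000 / 86 = 0.014.

0.014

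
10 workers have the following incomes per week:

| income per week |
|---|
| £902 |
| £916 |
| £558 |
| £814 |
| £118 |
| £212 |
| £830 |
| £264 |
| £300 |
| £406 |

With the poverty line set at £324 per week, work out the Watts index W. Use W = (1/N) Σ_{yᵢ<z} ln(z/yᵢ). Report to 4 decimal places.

Below z: £118, £212, £264, £300 (q = 4 of N = 10).
ln(z/y) terms: ln(324/118) = 1.0101; ln(324/212) = 0.4242; ln(324/264) = 0.2048; ln(324/300) = 0.0770.
W = 1.715972 / 10 = 0.1716.

0.1716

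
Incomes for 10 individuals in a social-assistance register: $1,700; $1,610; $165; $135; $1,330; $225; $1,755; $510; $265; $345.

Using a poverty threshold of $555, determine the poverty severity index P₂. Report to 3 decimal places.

Poor units: $135, $165, $225, $265, $345, $510 (q = 6 of N = 10).
Shortfall ratios: (555−135)/555 = 0.7568; (555−165)/555 = 0.7027; (555−225)/555 = 0.5946; (555−265)/555 = 0.5225; (555−345)/555 = 0.3784; (555−510)/555 = 0.0811.
Squared: 0.5727; 0.4938; 0.3535; 0.2730; 0.1432; 0.0066.
Sum = 1.842789; P₂ = 1.842789 / 10 = 0.184.

0.184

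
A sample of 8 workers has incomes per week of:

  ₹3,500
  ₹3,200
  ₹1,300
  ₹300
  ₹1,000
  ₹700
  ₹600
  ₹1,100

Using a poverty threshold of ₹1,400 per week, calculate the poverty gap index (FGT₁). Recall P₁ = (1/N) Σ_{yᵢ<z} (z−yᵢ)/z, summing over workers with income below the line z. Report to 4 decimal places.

0.3036

Below z: ₹300, ₹600, ₹700, ₹1,000, ₹1,100, ₹1,300 (q = 6 of N = 8).
Normalized shortfalls: (1400−300)/1400 = 0.7857; (1400−600)/1400 = 0.5714; (1400−700)/1400 = 0.5000; (1400−1000)/1400 = 0.2857; (1400−1100)/1400 = 0.2143; (1400−1300)/1400 = 0.0714.
Σ = 2.428571. Dividing by the full population N = 8 gives P₁ = 0.3036.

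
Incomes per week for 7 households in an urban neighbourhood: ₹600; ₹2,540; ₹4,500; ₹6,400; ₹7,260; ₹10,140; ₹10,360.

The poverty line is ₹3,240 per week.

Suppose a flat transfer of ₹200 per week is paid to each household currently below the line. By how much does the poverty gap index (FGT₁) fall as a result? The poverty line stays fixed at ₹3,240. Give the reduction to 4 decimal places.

Before: below the line — ₹600, ₹2,540; poverty gap index (FGT₁) = 0.147266.
After the ₹200 transfer: below the line — ₹800, ₹2,740; poverty gap index (FGT₁) = 0.129630.
Reduction = 0.147266 − 0.129630 = 0.0176.

0.0176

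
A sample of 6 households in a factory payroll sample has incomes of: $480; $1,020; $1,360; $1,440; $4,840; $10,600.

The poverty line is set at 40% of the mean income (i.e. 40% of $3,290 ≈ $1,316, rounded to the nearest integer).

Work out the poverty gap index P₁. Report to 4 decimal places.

Poor units: $480, $1,020 (q = 2 of N = 6).
Relative gaps: (1316−480)/1316 = 0.6353; (1316−1020)/1316 = 0.2249.
Σ = 0.860182. Dividing by the full population N = 6 gives P₁ = 0.1434.

0.1434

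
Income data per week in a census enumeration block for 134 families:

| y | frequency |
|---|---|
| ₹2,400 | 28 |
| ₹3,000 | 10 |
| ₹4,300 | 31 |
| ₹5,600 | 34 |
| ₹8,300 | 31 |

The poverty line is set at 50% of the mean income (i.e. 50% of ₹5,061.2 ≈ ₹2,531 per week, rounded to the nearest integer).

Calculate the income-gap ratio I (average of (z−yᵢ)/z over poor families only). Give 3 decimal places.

Below z: 28×₹2,400 (q = 28 of N = 134).
Relative gaps: 0.0518 (×28); sum = 1.449230.
I averages over the q = 28 poor units only: 1.449230 / 28 = 0.052.

0.052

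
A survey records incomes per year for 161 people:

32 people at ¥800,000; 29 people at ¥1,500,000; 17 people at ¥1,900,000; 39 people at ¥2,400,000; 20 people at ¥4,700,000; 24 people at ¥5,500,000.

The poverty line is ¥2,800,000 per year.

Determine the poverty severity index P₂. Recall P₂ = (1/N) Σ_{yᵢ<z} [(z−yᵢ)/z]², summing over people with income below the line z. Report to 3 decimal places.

Poor units: 32×¥800,000, 29×¥1,500,000, 17×¥1,900,000, 39×¥2,400,000 (q = 117 of N = 161).
Shortfall ratios: (2800000−800000)/2800000 = 0.7143 (×32); (2800000−1500000)/2800000 = 0.4643 (×29); (2800000−1900000)/2800000 = 0.3214 (×17); (2800000−2400000)/2800000 = 0.1429 (×39).
Squared: 0.5102 (×32); 0.2156 (×29); 0.1033 (×17); 0.0204 (×39).
Sum = 25.130102; P₂ = 25.130102 / 161 = 0.156.

0.156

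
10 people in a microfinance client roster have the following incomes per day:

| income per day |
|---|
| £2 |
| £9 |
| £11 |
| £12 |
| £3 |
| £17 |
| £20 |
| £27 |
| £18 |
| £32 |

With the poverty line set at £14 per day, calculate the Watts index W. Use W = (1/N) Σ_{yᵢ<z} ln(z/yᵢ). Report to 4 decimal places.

Below the line: £2, £3, £9, £11, £12 (q = 5 of N = 10).
Log gaps: ln(14/2) = 1.9459; ln(14/3) = 1.5404; ln(14/9) = 0.4418; ln(14/11) = 0.2412; ln(14/12) = 0.1542.
W = 4.323501 / 10 = 0.4324.

0.4324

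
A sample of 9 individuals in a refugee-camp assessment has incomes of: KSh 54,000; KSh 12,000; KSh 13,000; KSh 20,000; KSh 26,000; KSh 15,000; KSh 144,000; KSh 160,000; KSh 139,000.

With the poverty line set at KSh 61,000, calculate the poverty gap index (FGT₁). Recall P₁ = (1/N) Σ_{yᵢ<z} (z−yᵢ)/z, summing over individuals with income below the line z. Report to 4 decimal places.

0.4117

Below z: KSh 12,000, KSh 13,000, KSh 15,000, KSh 20,000, KSh 26,000, KSh 54,000 (q = 6 of N = 9).
Normalized shortfalls: (61000−12000)/61000 = 0.8033; (61000−13000)/61000 = 0.7869; (61000−15000)/61000 = 0.7541; (61000−20000)/61000 = 0.6721; (61000−26000)/61000 = 0.5738; (61000−54000)/61000 = 0.1148.
Σ = 3.704918. Dividing by the full population N = 9 gives P₁ = 0.4117.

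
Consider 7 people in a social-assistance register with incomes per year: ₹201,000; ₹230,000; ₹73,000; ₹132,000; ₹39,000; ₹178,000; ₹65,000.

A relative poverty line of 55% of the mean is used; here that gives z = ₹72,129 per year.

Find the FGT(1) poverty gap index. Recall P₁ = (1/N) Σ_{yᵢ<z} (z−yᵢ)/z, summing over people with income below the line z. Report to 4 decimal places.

Below the line: ₹39,000, ₹65,000 (q = 2 of N = 7).
Normalized shortfalls: (72129−39000)/72129 = 0.4593; (72129−65000)/72129 = 0.0988.
Σ = 0.558139. Dividing by the full population N = 7 gives P₁ = 0.0797.

0.0797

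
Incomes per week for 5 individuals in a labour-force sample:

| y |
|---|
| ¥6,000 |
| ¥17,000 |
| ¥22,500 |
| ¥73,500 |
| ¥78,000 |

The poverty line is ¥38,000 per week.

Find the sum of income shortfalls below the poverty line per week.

Below z: ¥6,000, ¥17,000, ¥22,500 (q = 3 of N = 5).
Individual gaps: 38000−6000 = 32000; 38000−17000 = 21000; 38000−22500 = 15500.
Aggregate gap = ¥68,500.

¥68,500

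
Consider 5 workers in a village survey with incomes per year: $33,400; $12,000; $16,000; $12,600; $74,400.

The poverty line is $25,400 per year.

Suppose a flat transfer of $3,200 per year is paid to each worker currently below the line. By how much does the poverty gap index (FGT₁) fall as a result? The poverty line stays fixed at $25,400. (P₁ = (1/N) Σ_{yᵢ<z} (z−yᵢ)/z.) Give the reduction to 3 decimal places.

0.076

Before: below the line — $12,000, $12,600, $16,000; poverty gap index (FGT₁) = 0.28031.
After the $3,200 transfer: below the line — $15,200, $15,800, $19,200; poverty gap index (FGT₁) = 0.20472.
Reduction = 0.28031 − 0.20472 = 0.076.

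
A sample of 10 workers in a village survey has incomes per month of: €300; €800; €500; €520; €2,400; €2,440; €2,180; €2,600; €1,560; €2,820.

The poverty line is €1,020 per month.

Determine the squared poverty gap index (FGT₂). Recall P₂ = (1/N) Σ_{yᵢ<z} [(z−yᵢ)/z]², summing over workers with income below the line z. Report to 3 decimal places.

Below z: €300, €500, €520, €800 (q = 4 of N = 10).
Normalized shortfalls: (1020−300)/1020 = 0.7059; (1020−500)/1020 = 0.5098; (1020−520)/1020 = 0.4902; (1020−800)/1020 = 0.2157.
Squared: 0.4983; 0.2599; 0.2403; 0.0465.
Sum = 1.044983; P₂ = 1.044983 / 10 = 0.104.

0.104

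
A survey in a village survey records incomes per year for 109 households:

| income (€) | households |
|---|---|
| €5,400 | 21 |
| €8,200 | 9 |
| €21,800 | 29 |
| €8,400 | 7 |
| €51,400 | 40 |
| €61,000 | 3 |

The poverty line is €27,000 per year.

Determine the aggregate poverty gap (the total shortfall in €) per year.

€903,800

Incomes under z: 21×€5,400, 9×€8,200, 7×€8,400, 29×€21,800 (q = 66 of N = 109).
Individual gaps: 21×(27000−5400) = 453600; 9×(27000−8200) = 169200; 7×(27000−8400) = 130200; 29×(27000−21800) = 150800.
Aggregate gap = €903,800.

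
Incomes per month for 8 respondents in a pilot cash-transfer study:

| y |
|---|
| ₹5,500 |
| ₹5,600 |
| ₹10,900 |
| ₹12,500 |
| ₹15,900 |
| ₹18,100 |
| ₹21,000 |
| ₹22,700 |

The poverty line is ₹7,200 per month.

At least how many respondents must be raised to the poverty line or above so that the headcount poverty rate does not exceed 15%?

1

Currently q = 2 of N = 8 are below the line (H = 0.250).
A headcount ratio of at most 15% allows at most ⌊0.15 × 8⌋ = 1 poor respondents.
So at least 2 − 1 = 1 must be lifted.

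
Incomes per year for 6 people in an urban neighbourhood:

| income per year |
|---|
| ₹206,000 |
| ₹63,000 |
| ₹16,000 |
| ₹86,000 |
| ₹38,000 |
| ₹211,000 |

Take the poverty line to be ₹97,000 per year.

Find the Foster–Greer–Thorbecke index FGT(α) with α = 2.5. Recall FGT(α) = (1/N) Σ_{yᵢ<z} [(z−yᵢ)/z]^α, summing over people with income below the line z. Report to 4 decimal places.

Below z: ₹16,000, ₹38,000, ₹63,000, ₹86,000 (q = 4 of N = 6).
Normalized shortfalls: (97000−16000)/97000 = 0.8351; (97000−38000)/97000 = 0.6082; (97000−63000)/97000 = 0.3505; (97000−86000)/97000 = 0.1134.
Raised to α = 2.5: 0.63721; 0.28854; 0.07274; 0.00433.
Sum = 1.002817; FGT(2.5) = 1.002817 / 6 = 0.1671.

0.1671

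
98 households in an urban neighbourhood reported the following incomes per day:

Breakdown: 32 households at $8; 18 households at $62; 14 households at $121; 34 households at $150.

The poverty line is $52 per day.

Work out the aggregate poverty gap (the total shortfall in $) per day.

$1,408

Poor units: 32×$8 (q = 32 of N = 98).
Individual gaps: 32×(52−8) = 1408.
Aggregate gap = $1,408.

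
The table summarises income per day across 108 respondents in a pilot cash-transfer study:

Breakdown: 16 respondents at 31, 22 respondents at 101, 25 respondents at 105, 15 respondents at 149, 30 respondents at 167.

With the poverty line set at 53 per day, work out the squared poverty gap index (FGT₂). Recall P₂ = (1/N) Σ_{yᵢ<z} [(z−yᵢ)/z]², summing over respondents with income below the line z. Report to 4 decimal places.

Below z: 16×31 (q = 16 of N = 108).
Relative gaps: (53−31)/53 = 0.4151 (×16).
Squared: 0.1723 (×16).
Sum = 2.756853; P₂ = 2.756853 / 108 = 0.0255.

0.0255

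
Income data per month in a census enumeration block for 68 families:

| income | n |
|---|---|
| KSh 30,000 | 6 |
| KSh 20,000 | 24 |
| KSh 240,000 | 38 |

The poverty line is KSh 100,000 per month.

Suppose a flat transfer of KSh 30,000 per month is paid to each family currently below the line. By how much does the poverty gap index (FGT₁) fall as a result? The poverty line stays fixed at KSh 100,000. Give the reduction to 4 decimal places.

Before: below the line — 24×KSh 20,000, 6×KSh 30,000; poverty gap index (FGT₁) = 0.344118.
After the KSh 30,000 transfer: below the line — 24×KSh 50,000, 6×KSh 60,000; poverty gap index (FGT₁) = 0.211765.
Reduction = 0.344118 − 0.211765 = 0.1324.

0.1324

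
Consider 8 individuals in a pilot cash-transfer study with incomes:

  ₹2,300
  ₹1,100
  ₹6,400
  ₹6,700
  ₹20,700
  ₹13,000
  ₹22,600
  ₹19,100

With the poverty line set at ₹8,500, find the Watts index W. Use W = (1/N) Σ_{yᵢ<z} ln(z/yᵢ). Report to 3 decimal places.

0.484

Poor units: ₹1,100, ₹2,300, ₹6,400, ₹6,700 (q = 4 of N = 8).
Log gaps: ln(8500/1100) = 2.0448; ln(8500/2300) = 1.3072; ln(8500/6400) = 0.2838; ln(8500/6700) = 0.2380.
W = 3.873640 / 8 = 0.484.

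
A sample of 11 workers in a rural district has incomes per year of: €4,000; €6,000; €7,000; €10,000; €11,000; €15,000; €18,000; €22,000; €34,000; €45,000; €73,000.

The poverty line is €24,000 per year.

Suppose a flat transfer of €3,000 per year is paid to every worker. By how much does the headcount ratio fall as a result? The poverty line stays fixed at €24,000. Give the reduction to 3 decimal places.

0.091

Before: below the line — €4,000, €6,000, €7,000, €10,000, €11,000, €15,000, €18,000, €22,000; headcount ratio = 0.72727.
After the €3,000 transfer: below the line — €7,000, €9,000, €10,000, €13,000, €14,000, €18,000, €21,000; headcount ratio = 0.63636.
Reduction = 0.72727 − 0.63636 = 0.091.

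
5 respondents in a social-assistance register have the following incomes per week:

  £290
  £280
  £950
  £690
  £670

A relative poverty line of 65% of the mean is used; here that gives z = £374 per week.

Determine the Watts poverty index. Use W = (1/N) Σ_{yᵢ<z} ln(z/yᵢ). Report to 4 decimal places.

Below z: £280, £290 (q = 2 of N = 5).
Log shortfalls: ln(374/280) = 0.2895; ln(374/290) = 0.2544.
W = 0.543841 / 5 = 0.1088.

0.1088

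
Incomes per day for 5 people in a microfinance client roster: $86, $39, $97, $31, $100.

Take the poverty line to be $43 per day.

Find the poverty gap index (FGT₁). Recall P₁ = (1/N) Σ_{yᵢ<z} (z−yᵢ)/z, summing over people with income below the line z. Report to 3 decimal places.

Poor units: $31, $39 (q = 2 of N = 5).
Gap ratios (z−y)/z: (43−31)/43 = 0.2791; (43−39)/43 = 0.0930.
Σ = 0.372093. Dividing by the full population N = 5 gives P₁ = 0.074.

0.074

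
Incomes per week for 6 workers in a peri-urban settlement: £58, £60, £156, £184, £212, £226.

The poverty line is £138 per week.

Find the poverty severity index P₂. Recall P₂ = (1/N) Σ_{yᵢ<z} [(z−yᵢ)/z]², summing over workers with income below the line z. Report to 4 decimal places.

0.1093

Poor units: £58, £60 (q = 2 of N = 6).
Relative gaps: (138−58)/138 = 0.5797; (138−60)/138 = 0.5652.
Squared: 0.3361; 0.3195.
Sum = 0.655535; P₂ = 0.655535 / 6 = 0.1093.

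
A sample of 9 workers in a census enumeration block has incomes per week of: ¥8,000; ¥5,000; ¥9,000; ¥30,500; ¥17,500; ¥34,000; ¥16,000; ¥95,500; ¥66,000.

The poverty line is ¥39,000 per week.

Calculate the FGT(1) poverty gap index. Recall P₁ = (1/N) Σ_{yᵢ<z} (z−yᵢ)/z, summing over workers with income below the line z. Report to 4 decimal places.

0.4359

Poor units: ¥5,000, ¥8,000, ¥9,000, ¥16,000, ¥17,500, ¥30,500, ¥34,000 (q = 7 of N = 9).
Normalized shortfalls: (39000−5000)/39000 = 0.8718; (39000−8000)/39000 = 0.7949; (39000−9000)/39000 = 0.7692; (39000−16000)/39000 = 0.5897; (39000−17500)/39000 = 0.5513; (39000−30500)/39000 = 0.2179; (39000−34000)/39000 = 0.1282.
Sum of shortfalls = 3.923077; P₁ averages over all N: 3.923077 / 9 = 0.4359.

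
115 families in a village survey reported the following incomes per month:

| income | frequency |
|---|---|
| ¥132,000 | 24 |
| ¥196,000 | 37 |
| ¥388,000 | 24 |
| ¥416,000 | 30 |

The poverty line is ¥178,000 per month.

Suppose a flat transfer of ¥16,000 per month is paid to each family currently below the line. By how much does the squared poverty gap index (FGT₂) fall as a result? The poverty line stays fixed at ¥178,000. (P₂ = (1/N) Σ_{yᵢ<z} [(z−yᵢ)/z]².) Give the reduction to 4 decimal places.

Before: below the line — 24×¥132,000; squared poverty gap index (FGT₂) = 0.013938.
After the ¥16,000 transfer: below the line — 24×¥148,000; squared poverty gap index (FGT₂) = 0.005928.
Reduction = 0.013938 − 0.005928 = 0.0080.

0.0080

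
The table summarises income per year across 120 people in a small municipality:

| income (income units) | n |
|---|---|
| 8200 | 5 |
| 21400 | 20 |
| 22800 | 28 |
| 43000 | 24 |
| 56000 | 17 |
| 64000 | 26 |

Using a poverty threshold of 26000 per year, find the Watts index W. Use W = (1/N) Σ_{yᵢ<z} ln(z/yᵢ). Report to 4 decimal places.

0.1112

Below z: 5×8200, 20×21400, 28×22800 (q = 53 of N = 120).
ln(z/y) terms: ln(26000/8200) = 1.1540 (×5); ln(26000/21400) = 0.1947 (×20); ln(26000/22800) = 0.1313 (×28).
W = 13.341332 / 120 = 0.1112.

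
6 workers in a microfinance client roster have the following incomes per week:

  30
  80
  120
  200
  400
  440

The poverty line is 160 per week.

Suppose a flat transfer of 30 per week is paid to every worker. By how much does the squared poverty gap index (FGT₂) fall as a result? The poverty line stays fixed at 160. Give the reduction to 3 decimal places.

0.080

Before: below the line — 30, 80, 120; squared poverty gap index (FGT₂) = 0.16211.
After the 30 transfer: below the line — 60, 110, 150; squared poverty gap index (FGT₂) = 0.08203.
Reduction = 0.16211 − 0.08203 = 0.080.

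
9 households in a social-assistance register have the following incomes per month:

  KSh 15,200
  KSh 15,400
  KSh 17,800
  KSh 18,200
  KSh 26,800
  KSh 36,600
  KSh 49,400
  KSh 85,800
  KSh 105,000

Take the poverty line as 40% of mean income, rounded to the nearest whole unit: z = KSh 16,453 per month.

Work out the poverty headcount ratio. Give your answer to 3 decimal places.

0.222

2 of the 9 households have income below KSh 16,453.
H = 2/9 = 0.222.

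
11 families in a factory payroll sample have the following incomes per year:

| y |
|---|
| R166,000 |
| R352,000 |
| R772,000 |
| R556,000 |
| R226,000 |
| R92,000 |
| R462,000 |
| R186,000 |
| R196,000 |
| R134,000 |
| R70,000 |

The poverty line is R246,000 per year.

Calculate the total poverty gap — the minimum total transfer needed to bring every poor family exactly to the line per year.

R652,000

Below z: R70,000, R92,000, R134,000, R166,000, R186,000, R196,000, R226,000 (q = 7 of N = 11).
Individual gaps: 246000−70000 = 176000; 246000−92000 = 154000; 246000−134000 = 112000; 246000−166000 = 80000; 246000−186000 = 60000; 246000−196000 = 50000; 246000−226000 = 20000.
Aggregate gap = R652,000.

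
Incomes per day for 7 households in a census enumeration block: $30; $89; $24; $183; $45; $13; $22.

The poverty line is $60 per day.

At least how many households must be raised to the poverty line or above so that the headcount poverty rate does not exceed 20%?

5 of the 7 households are poor, so H = 5/7 = 0.714.
A headcount ratio of at most 20% allows at most ⌊0.20 × 7⌋ = 1 poor households.
So at least 5 − 1 = 4 must be lifted.

4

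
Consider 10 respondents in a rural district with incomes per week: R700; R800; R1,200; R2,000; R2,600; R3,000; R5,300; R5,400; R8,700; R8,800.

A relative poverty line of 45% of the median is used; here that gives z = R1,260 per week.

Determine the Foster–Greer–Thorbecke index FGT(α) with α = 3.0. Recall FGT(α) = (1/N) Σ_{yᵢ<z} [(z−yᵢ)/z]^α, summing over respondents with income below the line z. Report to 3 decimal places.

Poor units: R700, R800, R1,200 (q = 3 of N = 10).
Normalized shortfalls: (1260−700)/1260 = 0.4444; (1260−800)/1260 = 0.3651; (1260−1200)/1260 = 0.0476.
Raised to α = 3.0: 0.08779; 0.04866; 0.00011.
Sum = 0.136558; FGT(3.0) = 0.136558 / 10 = 0.014.

0.014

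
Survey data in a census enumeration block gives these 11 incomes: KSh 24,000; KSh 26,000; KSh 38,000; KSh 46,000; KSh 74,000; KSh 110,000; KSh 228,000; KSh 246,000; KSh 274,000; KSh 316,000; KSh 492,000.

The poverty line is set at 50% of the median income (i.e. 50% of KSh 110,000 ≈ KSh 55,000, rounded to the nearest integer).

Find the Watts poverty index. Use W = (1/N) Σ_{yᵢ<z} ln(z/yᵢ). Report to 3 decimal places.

0.193

Below z: KSh 24,000, KSh 26,000, KSh 38,000, KSh 46,000 (q = 4 of N = 11).
Log shortfalls: ln(55000/24000) = 0.8293; ln(55000/26000) = 0.7492; ln(55000/38000) = 0.3697; ln(55000/46000) = 0.1787.
W = 2.126955 / 11 = 0.193.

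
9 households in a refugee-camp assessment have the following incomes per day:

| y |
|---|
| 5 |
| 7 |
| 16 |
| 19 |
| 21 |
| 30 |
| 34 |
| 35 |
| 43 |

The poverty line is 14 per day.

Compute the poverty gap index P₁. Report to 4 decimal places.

Below z: 5, 7 (q = 2 of N = 9).
Normalized shortfalls: (14−5)/14 = 0.6429; (14−7)/14 = 0.5000.
Σ = 1.142857. Dividing by the full population N = 9 gives P₁ = 0.1270.

0.1270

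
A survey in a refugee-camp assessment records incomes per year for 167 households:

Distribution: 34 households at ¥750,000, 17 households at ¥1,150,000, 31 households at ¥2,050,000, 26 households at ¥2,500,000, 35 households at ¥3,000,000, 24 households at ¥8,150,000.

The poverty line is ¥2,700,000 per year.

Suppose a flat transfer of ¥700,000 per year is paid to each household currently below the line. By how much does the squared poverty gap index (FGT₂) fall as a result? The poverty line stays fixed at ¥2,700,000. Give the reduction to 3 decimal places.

Before: below the line — 34×¥750,000, 17×¥1,150,000, 31×¥2,050,000, 26×¥2,500,000; squared poverty gap index (FGT₂) = 0.15136.
After the ¥700,000 transfer: below the line — 34×¥1,450,000, 17×¥1,850,000; squared poverty gap index (FGT₂) = 0.05373.
Reduction = 0.15136 − 0.05373 = 0.098.

0.098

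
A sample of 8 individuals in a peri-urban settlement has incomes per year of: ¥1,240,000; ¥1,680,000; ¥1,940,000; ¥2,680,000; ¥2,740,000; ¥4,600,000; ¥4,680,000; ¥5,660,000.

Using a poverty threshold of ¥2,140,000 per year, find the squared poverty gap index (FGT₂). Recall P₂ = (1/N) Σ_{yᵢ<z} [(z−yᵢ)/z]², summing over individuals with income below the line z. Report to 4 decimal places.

Below z: ¥1,240,000, ¥1,680,000, ¥1,940,000 (q = 3 of N = 8).
Relative gaps: (2140000−1240000)/2140000 = 0.4206; (2140000−1680000)/2140000 = 0.2150; (2140000−1940000)/2140000 = 0.0935.
Squared: 0.1769; 0.0462; 0.0087.
Sum = 0.231811; P₂ = 0.231811 / 8 = 0.0290.

0.0290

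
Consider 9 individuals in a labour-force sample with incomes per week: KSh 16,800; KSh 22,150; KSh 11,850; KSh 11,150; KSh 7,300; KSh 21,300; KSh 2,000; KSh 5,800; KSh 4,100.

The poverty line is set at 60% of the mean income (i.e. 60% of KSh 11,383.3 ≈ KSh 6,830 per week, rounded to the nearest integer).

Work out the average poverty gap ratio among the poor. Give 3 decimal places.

Below the line: KSh 2,000, KSh 4,100, KSh 5,800 (q = 3 of N = 9).
Relative gaps: 0.7072, 0.3997, 0.1508; sum = 1.257687.
I averages over the q = 3 poor units only: 1.257687 / 3 = 0.419.

0.419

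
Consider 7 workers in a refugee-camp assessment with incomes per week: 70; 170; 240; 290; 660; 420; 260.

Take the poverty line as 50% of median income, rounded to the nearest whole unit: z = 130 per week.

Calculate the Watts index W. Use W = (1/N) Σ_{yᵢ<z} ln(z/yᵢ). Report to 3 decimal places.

0.088

Incomes under z: 70 (q = 1 of N = 7).
ln(z/y) terms: ln(130/70) = 0.6190.
W = 0.619039 / 7 = 0.088.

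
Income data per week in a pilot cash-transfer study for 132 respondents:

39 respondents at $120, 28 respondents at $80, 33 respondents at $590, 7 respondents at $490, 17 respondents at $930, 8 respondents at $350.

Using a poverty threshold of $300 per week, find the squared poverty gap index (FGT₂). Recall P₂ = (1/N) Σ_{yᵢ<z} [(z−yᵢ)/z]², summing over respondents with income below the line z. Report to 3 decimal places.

0.220

Below the line: 28×$80, 39×$120 (q = 67 of N = 132).
Shortfall ratios: (300−80)/300 = 0.7333 (×28); (300−120)/300 = 0.6000 (×39).
Squared: 0.5378 (×28); 0.3600 (×39).
Sum = 29.097778; P₂ = 29.097778 / 132 = 0.220.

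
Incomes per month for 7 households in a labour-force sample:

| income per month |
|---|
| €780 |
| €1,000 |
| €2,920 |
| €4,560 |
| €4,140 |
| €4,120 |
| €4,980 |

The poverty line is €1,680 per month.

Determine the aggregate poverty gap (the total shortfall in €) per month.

Incomes under z: €780, €1,000 (q = 2 of N = 7).
Individual gaps: 1680−780 = 900; 1680−1000 = 680.
Aggregate gap = €1,580.

€1,580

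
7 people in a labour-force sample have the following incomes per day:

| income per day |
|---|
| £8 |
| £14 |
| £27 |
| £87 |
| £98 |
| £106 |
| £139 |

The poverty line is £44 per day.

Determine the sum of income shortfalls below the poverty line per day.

£83

Incomes under z: £8, £14, £27 (q = 3 of N = 7).
Individual gaps: 44−8 = 36; 44−14 = 30; 44−27 = 17.
Aggregate gap = £83.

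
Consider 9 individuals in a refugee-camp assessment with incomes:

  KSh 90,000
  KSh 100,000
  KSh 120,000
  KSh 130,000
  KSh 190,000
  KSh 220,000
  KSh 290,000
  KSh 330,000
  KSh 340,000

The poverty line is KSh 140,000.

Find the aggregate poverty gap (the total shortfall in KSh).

KSh 120,000

Below the line: KSh 90,000, KSh 100,000, KSh 120,000, KSh 130,000 (q = 4 of N = 9).
Individual gaps: 140000−90000 = 50000; 140000−100000 = 40000; 140000−120000 = 20000; 140000−130000 = 10000.
Aggregate gap = KSh 120,000.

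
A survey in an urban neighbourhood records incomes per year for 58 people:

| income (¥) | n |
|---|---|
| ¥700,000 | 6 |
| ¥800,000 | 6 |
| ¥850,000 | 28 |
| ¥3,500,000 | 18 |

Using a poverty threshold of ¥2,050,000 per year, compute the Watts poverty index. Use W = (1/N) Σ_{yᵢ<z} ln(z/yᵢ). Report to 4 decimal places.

Below the line: 6×¥700,000, 6×¥800,000, 28×¥850,000 (q = 40 of N = 58).
ln(z/y) terms: ln(2050000/700000) = 1.0745 (×6); ln(2050000/800000) = 0.9410 (×6); ln(2050000/850000) = 0.8804 (×28).
W = 36.743033 / 58 = 0.6335.

0.6335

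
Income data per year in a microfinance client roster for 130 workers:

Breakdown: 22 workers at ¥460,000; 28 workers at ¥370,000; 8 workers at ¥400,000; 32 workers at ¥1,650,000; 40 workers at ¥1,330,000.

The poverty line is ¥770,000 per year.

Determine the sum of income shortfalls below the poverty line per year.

Below z: 28×¥370,000, 8×¥400,000, 22×¥460,000 (q = 58 of N = 130).
Individual gaps: 28×(770000−370000) = 11200000; 8×(770000−400000) = 2960000; 22×(770000−460000) = 6820000.
Aggregate gap = ¥20,980,000.

¥20,980,000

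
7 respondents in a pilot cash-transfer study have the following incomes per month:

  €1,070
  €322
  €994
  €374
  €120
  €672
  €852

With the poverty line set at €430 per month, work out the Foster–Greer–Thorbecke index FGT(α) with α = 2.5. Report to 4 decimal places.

Poor units: €120, €322, €374 (q = 3 of N = 7).
Relative gaps: (430−120)/430 = 0.7209; (430−322)/430 = 0.2512; (430−374)/430 = 0.1302.
Raised to α = 2.5: 0.44130; 0.03161; 0.00612.
Sum = 0.479034; FGT(2.5) = 0.479034 / 7 = 0.0684.

0.0684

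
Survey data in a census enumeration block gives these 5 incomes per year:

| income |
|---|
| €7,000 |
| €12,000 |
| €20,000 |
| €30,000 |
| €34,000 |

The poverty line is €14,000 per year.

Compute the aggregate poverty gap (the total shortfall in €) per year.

€9,000

Incomes under z: €7,000, €12,000 (q = 2 of N = 5).
Individual gaps: 14000−7000 = 7000; 14000−12000 = 2000.
Aggregate gap = €9,000.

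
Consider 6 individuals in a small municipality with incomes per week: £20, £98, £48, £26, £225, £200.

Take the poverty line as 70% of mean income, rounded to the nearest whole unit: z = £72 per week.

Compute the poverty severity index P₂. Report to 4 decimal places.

Below z: £20, £26, £48 (q = 3 of N = 6).
Shortfall ratios: (72−20)/72 = 0.7222; (72−26)/72 = 0.6389; (72−48)/72 = 0.3333.
Squared: 0.5216; 0.4082; 0.1111.
Sum = 1.040895; P₂ = 1.040895 / 6 = 0.1735.

0.1735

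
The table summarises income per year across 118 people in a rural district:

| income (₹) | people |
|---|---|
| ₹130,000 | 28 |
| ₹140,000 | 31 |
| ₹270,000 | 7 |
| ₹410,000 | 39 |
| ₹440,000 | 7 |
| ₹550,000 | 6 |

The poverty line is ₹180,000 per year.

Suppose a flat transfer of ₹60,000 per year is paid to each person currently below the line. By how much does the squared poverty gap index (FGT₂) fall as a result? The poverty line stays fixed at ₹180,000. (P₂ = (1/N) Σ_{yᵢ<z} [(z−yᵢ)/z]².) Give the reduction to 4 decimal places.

Before: below the line — 28×₹130,000, 31×₹140,000; squared poverty gap index (FGT₂) = 0.031283.
After the ₹60,000 transfer: below the line — none; squared poverty gap index (FGT₂) = 0.000000.
Reduction = 0.031283 − 0.000000 = 0.0313.

0.0313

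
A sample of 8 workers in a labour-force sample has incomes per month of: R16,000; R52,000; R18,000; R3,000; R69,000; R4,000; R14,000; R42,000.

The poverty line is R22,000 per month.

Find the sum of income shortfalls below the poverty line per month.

Poor units: R3,000, R4,000, R14,000, R16,000, R18,000 (q = 5 of N = 8).
Individual gaps: 22000−3000 = 19000; 22000−4000 = 18000; 22000−14000 = 8000; 22000−16000 = 6000; 22000−18000 = 4000.
Aggregate gap = R55,000.

R55,000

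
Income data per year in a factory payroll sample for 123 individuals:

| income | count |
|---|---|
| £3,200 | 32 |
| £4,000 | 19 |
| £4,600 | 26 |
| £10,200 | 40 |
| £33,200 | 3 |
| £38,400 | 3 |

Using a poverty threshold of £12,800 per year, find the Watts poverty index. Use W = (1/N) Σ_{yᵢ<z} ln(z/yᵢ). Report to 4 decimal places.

Poor units: 32×£3,200, 19×£4,000, 26×£4,600, 40×£10,200 (q = 117 of N = 123).
Log gaps: ln(12800/3200) = 1.3863 (×32); ln(12800/4000) = 1.1632 (×19); ln(12800/4600) = 1.0234 (×26); ln(12800/10200) = 0.2271 (×40).
W = 102.151694 / 123 = 0.8305.

0.8305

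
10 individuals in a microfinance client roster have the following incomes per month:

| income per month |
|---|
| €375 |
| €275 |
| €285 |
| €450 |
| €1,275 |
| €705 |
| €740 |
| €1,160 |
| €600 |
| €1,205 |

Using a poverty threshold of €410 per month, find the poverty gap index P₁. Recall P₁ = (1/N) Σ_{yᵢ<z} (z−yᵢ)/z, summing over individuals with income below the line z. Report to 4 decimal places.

Poor units: €275, €285, €375 (q = 3 of N = 10).
Relative gaps: (410−275)/410 = 0.3293; (410−285)/410 = 0.3049; (410−375)/410 = 0.0854.
Sum of shortfalls = 0.719512; P₁ averages over all N: 0.719512 / 10 = 0.0720.

0.0720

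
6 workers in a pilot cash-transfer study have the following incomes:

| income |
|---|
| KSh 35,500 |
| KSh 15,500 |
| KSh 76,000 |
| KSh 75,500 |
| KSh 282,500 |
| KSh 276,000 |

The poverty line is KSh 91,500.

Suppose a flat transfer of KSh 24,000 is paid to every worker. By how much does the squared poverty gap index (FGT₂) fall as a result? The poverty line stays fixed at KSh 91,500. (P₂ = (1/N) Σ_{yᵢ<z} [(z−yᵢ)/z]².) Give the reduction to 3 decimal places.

Before: below the line — KSh 15,500, KSh 35,500, KSh 75,500, KSh 76,000; squared poverty gap index (FGT₂) = 0.18729.
After the KSh 24,000 transfer: below the line — KSh 39,500, KSh 59,500; squared poverty gap index (FGT₂) = 0.07421.
Reduction = 0.18729 − 0.07421 = 0.113.

0.113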